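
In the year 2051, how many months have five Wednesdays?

4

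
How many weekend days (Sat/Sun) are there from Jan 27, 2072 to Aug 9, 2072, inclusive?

56

Jan 27, 2072 is a Wednesday.
That's 196 days from start to end, counting both.
196 = 7 × 28, so the span is exactly 28 full weeks.
Each full week contributes 2 weekend days (Sat, Sun): 28 × 2 = 56.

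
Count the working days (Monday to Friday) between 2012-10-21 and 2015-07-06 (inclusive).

2012-10-21 is a Sunday.
That's 989 days from start to end, counting both.
989 = 7 × 141 + 2, so there are 141 full weeks plus 2 extra days.
Each full week contributes 5 weekdays (Mon–Fri): 141 × 5 = 705.
The 2 extra days are Sun, Mon — 1 of them qualifies.
Total: 705 + 1 = 706.

706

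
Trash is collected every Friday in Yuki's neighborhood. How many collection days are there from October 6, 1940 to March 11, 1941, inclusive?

22

October 6, 1940 is a Sunday.
The range spans 157 days (inclusive of both endpoints).
157 = 7 × 22 + 3, so there are 22 full weeks plus 3 extra days.
Each full week contributes one Friday: 22 so far.
The 3 extra days are Sun, Mon, Tue — none qualify.
Total: 22 + 0 = 22.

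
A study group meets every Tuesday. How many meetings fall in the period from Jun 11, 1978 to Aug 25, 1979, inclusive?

63

Jun 11, 1978 is a Sunday.
The range spans 441 days (inclusive of both endpoints).
441 = 7 × 63, so the span is exactly 63 full weeks.
Each full week contributes one Tuesday: 63 so far.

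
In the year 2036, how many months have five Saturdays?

A month has five Saturdays exactly when Saturday falls within its first (length − 28) days.
Jan: 31 days, starts Tue → 5 of Tue, Wed, Thu
Feb: 29 days, starts Fri → 5 of Fri
Mar: 31 days, starts Sat → 5 of Sat, Sun, Mon ✓
Apr: 30 days, starts Tue → 5 of Tue, Wed
May: 31 days, starts Thu → 5 of Thu, Fri, Sat ✓
Jun: 30 days, starts Sun → 5 of Sun, Mon
Jul: 31 days, starts Tue → 5 of Tue, Wed, Thu
Aug: 31 days, starts Fri → 5 of Fri, Sat, Sun ✓
Sep: 30 days, starts Mon → 5 of Mon, Tue
Oct: 31 days, starts Wed → 5 of Wed, Thu, Fri
Nov: 30 days, starts Sat → 5 of Sat, Sun ✓
Dec: 31 days, starts Mon → 5 of Mon, Tue, Wed
Months with five Saturdays: Mar, May, Aug, Nov.

4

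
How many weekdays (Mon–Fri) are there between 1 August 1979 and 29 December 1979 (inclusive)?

108 weekdays

1 August 1979 is a Wednesday.
From 1 August 1979 to 29 December 1979 is 151 days inclusive.
151 = 7 × 21 + 4, so there are 21 full weeks plus 4 extra days.
Each full week contributes 5 weekdays (Mon–Fri): 21 × 5 = 105.
The 4 extra days are Wednesday, Thursday, Friday, Saturday — 3 of them qualify.
Total: 105 + 3 = 108.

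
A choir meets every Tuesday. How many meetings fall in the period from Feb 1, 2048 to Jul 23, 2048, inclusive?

25

Feb 1, 2048 is a Saturday.
From Feb 1, 2048 to Jul 23, 2048 is 174 days inclusive.
174 = 7 × 24 + 6, so there are 24 full weeks plus 6 extra days.
Each full week contributes one Tuesday: 24 so far.
The 6 extra days are Saturday, Sunday, Monday, Tuesday, Wednesday, Thursday — 1 of them qualifies.
Total: 24 + 1 = 25.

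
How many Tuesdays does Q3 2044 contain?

13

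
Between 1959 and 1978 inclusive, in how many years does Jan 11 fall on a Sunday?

Day of week of January 11 in each year:
1959: Sun ✓, 1960: Mon, 1961: Wed, 1962: Thu, 1963: Fri, 1964: Sat, 1965: Mon, 1966: Tue, 1967: Wed, 1968: Thu, 1969: Sat, 1970: Sun ✓, 1971: Mon, 1972: Tue, 1973: Thu, 1974: Fri, 1975: Sat, 1976: Sun ✓, 1977: Tue, 1978: Wed
Sundays: 1959, 1970, 1976.

3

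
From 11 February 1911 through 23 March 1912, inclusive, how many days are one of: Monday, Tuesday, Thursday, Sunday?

232

11 February 1911 is a Saturday.
The range spans 407 days (inclusive of both endpoints).
407 = 7 × 58 + 1, so there are 58 full weeks plus 1 extra day.
Each full week contributes 4 days from the set (Mon, Tue, Thu, Sun): 58 × 4 = 232.
The 1 extra day is Sat — none qualify.
Total: 232 + 0 = 232.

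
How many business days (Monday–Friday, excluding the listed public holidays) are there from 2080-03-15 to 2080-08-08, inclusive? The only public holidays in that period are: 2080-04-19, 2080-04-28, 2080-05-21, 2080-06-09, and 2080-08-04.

2080-03-15 is a Friday.
The range spans 147 days (inclusive of both endpoints).
147 = 7 × 21, so the span is exactly 21 full weeks.
Each full week contributes 5 weekdays (Mon–Fri): 21 × 5 = 105.
Holidays: 2080-04-19 (Fri); 2080-04-28 (Sun); 2080-05-21 (Tue); 2080-06-09 (Sun); 2080-08-04 (Sun).
2 of the 5 holidays fall on weekdays; the rest are weekends and were already excluded.
Business days: 105 − 2 = 103.

103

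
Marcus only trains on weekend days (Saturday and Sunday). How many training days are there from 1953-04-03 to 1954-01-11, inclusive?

82

1953-04-03 is a Friday.
That's 284 days from start to end, counting both.
284 = 7 × 40 + 4, so there are 40 full weeks plus 4 extra days.
Each full week contributes 2 weekend days (Sat, Sun): 40 × 2 = 80.
The 4 extra days are Fri, Sat, Sun, Mon — 2 of them qualify.
Total: 80 + 2 = 82.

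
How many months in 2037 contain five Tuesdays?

A month has five Tuesdays exactly when Tuesday falls within its first (length − 28) days.
Jan: 31 days, starts Thu → 5 of Thu, Fri, Sat
Feb: 28 days, starts Sun → 5 of (none)
Mar: 31 days, starts Sun → 5 of Sun, Mon, Tue ✓
Apr: 30 days, starts Wed → 5 of Wed, Thu
May: 31 days, starts Fri → 5 of Fri, Sat, Sun
Jun: 30 days, starts Mon → 5 of Mon, Tue ✓
Jul: 31 days, starts Wed → 5 of Wed, Thu, Fri
Aug: 31 days, starts Sat → 5 of Sat, Sun, Mon
Sep: 30 days, starts Tue → 5 of Tue, Wed ✓
Oct: 31 days, starts Thu → 5 of Thu, Fri, Sat
Nov: 30 days, starts Sun → 5 of Sun, Mon
Dec: 31 days, starts Tue → 5 of Tue, Wed, Thu ✓
Months with five Tuesdays: Mar, Jun, Sep, Dec.

4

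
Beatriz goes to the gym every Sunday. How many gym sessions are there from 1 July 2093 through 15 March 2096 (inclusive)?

141 Sundays

1 July 2093 is a Wednesday.
The range spans 989 days (inclusive of both endpoints).
989 = 7 × 141 + 2, so there are 141 full weeks plus 2 extra days.
Each full week contributes one Sunday: 141 so far.
The 2 extra days are Wed, Thu — none qualify.
Total: 141 + 0 = 141.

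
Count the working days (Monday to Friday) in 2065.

1 January 2065 is a Thursday.
The range spans 365 days (inclusive of both endpoints).
365 = 7 × 52 + 1, so there are 52 full weeks plus 1 extra day.
Each full week contributes 5 weekdays (Mon–Fri): 52 × 5 = 260.
The 1 extra day is Thu — 1 of them qualifies.
Total: 260 + 1 = 261.

261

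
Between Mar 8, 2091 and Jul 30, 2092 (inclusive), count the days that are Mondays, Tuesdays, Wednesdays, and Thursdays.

Mar 8, 2091 is a Thursday.
That's 511 days from start to end, counting both.
511 = 7 × 73, so the span is exactly 73 full weeks.
Each full week contributes 4 days from the set (Mon, Tue, Wed, Thu): 73 × 4 = 292.
Total: 292.

292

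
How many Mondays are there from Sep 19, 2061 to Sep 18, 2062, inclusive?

Sep 19, 2061 is a Monday.
The range spans 365 days (inclusive of both endpoints).
365 = 7 × 52 + 1, so there are 52 full weeks plus 1 extra day.
Each full week contributes one Monday: 52 so far.
The 1 extra day is Monday — 1 of them qualifies.
Total: 52 + 1 = 53.

53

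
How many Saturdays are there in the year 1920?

January 1, 1920 is a Thursday.
That's 366 days from start to end, counting both.
366 = 7 × 52 + 2, so there are 52 full weeks plus 2 extra days.
Each full week contributes one Saturday: 52 so far.
The 2 extra days are Thu, Fri — none qualify.
Total: 52 + 0 = 52.

52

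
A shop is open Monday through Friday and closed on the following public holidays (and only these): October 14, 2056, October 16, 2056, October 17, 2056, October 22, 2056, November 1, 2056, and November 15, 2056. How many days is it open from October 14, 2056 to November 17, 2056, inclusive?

21

October 14, 2056 is a Saturday.
The range spans 35 days (inclusive of both endpoints).
35 = 7 × 5, so the span is exactly 5 full weeks.
Each full week contributes 5 weekdays (Mon–Fri): 5 × 5 = 25.
Total: 25.
Holidays: October 14, 2056 (Sat); October 16, 2056 (Mon); October 17, 2056 (Tue); October 22, 2056 (Sun); November 1, 2056 (Wed); November 15, 2056 (Wed).
4 of the 6 holidays fall on weekdays; the rest are weekends and were already excluded.
Business days: 25 − 4 = 21.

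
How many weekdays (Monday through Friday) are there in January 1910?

January 1, 1910 is a Saturday.
From January 1, 1910 to January 31, 1910 is 31 days inclusive.
31 = 7 × 4 + 3, so there are 4 full weeks plus 3 extra days.
Each full week contributes 5 weekdays (Mon–Fri): 4 × 5 = 20.
The 3 extra days are Saturday, Sunday, Monday — 1 of them qualifies.
Total: 20 + 1 = 21.

21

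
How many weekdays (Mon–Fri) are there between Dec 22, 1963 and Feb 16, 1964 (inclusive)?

40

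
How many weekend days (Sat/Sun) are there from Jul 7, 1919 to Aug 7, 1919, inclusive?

8

Jul 7, 1919 is a Monday.
The range spans 32 days (inclusive of both endpoints).
32 = 7 × 4 + 4, so there are 4 full weeks plus 4 extra days.
Each full week contributes 2 weekend days (Sat, Sun): 4 × 2 = 8.
The 4 extra days are Mon, Tue, Wed, Thu — none qualify.
Total: 8 + 0 = 8.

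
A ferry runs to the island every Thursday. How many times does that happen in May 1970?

May 1, 1970 is a Friday.
From May 1, 1970 to May 31, 1970 is 31 days inclusive.
31 = 7 × 4 + 3, so there are 4 full weeks plus 3 extra days.
Each full week contributes one Thursday: 4 so far.
The 3 extra days are Fri, Sat, Sun — none qualify.
Total: 4 + 0 = 4.

4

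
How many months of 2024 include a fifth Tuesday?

5

A month has five Tuesdays exactly when Tuesday falls within its first (length − 28) days.
Jan: 31 days, starts Mon → 5 of Mon, Tue, Wed ✓
Feb: 29 days, starts Thu → 5 of Thu
Mar: 31 days, starts Fri → 5 of Fri, Sat, Sun
Apr: 30 days, starts Mon → 5 of Mon, Tue ✓
May: 31 days, starts Wed → 5 of Wed, Thu, Fri
Jun: 30 days, starts Sat → 5 of Sat, Sun
Jul: 31 days, starts Mon → 5 of Mon, Tue, Wed ✓
Aug: 31 days, starts Thu → 5 of Thu, Fri, Sat
Sep: 30 days, starts Sun → 5 of Sun, Mon
Oct: 31 days, starts Tue → 5 of Tue, Wed, Thu ✓
Nov: 30 days, starts Fri → 5 of Fri, Sat
Dec: 31 days, starts Sun → 5 of Sun, Mon, Tue ✓
Months with five Tuesdays: Jan, Apr, Jul, Oct, Dec.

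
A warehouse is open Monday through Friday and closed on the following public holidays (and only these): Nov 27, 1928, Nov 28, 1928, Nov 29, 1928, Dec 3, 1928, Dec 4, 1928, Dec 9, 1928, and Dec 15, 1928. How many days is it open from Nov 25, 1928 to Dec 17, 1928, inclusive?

11

Nov 25, 1928 is a Sunday.
From Nov 25, 1928 to Dec 17, 1928 is 23 days inclusive.
23 = 7 × 3 + 2, so there are 3 full weeks plus 2 extra days.
Each full week contributes 5 weekdays (Mon–Fri): 3 × 5 = 15.
The 2 extra days are Sun, Mon — 1 of them qualifies.
Total: 15 + 1 = 16.
Holidays: Nov 27, 1928 (Tue); Nov 28, 1928 (Wed); Nov 29, 1928 (Thu); Dec 3, 1928 (Mon); Dec 4, 1928 (Tue); Dec 9, 1928 (Sun); Dec 15, 1928 (Sat).
5 of the 7 holidays fall on weekdays; the rest are weekends and were already excluded.
Business days: 16 − 5 = 11.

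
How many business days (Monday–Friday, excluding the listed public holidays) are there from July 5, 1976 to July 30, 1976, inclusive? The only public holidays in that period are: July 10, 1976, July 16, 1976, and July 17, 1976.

July 5, 1976 is a Monday.
From July 5, 1976 to July 30, 1976 is 26 days inclusive.
26 = 7 × 3 + 5, so there are 3 full weeks plus 5 extra days.
Each full week contributes 5 weekdays (Mon–Fri): 3 × 5 = 15.
The 5 extra days are Mon, Tue, Wed, Thu, Fri — 5 of them qualify.
Total: 15 + 5 = 20.
Holidays: July 10, 1976 (Sat); July 16, 1976 (Fri); July 17, 1976 (Sat).
1 of the 3 holidays fall on weekdays; the rest are weekends and were already excluded.
Business days: 20 − 1 = 19.

19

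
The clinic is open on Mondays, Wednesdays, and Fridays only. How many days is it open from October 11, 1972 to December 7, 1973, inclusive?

182

October 11, 1972 is a Wednesday.
The range spans 423 days (inclusive of both endpoints).
423 = 7 × 60 + 3, so there are 60 full weeks plus 3 extra days.
Each full week contributes 3 days from the set (Mon, Wed, Fri): 60 × 3 = 180.
The 3 extra days are Wednesday, Thursday, Friday — 2 of them qualify.
Total: 180 + 2 = 182.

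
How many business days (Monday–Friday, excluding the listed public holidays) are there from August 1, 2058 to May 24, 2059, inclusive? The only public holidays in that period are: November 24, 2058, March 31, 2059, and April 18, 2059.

August 1, 2058 is a Thursday.
From August 1, 2058 to May 24, 2059 is 297 days inclusive.
297 = 7 × 42 + 3, so there are 42 full weeks plus 3 extra days.
Each full week contributes 5 weekdays (Mon–Fri): 42 × 5 = 210.
The 3 extra days are Thursday, Friday, Saturday — 2 of them qualify.
Total: 210 + 2 = 212.
Holidays: November 24, 2058 (Sun); March 31, 2059 (Mon); April 18, 2059 (Fri).
2 of the 3 holidays fall on weekdays; the rest are weekends and were already excluded.
Business days: 212 − 2 = 210.

210 business days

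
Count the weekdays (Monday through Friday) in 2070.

2070-01-01 is a Wednesday.
From 2070-01-01 to 2070-12-31 is 365 days inclusive.
365 = 7 × 52 + 1, so there are 52 full weeks plus 1 extra day.
Each full week contributes 5 weekdays (Mon–Fri): 52 × 5 = 260.
The 1 extra day is Wed — 1 of them qualifies.
Total: 260 + 1 = 261.

261 weekdays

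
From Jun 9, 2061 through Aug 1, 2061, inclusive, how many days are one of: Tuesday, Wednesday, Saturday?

Jun 9, 2061 is a Thursday.
That's 54 days from start to end, counting both.
54 = 7 × 7 + 5, so there are 7 full weeks plus 5 extra days.
Each full week contributes 3 days from the set (Tue, Wed, Sat): 7 × 3 = 21.
The 5 extra days are Thu, Fri, Sat, Sun, Mon — 1 of them qualifies.
Total: 21 + 1 = 22.

22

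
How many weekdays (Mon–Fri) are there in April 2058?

22

1 April 2058 is a Monday.
That's 30 days from start to end, counting both.
30 = 7 × 4 + 2, so there are 4 full weeks plus 2 extra days.
Each full week contributes 5 weekdays (Mon–Fri): 4 × 5 = 20.
The 2 extra days are Monday, Tuesday — 2 of them qualify.
Total: 20 + 2 = 22.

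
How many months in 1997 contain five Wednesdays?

A month has five Wednesdays exactly when Wednesday falls within its first (length − 28) days.
Jan: 31 days, starts Wed → 5 of Wed, Thu, Fri ✓
Feb: 28 days, starts Sat → 5 of (none)
Mar: 31 days, starts Sat → 5 of Sat, Sun, Mon
Apr: 30 days, starts Tue → 5 of Tue, Wed ✓
May: 31 days, starts Thu → 5 of Thu, Fri, Sat
Jun: 30 days, starts Sun → 5 of Sun, Mon
Jul: 31 days, starts Tue → 5 of Tue, Wed, Thu ✓
Aug: 31 days, starts Fri → 5 of Fri, Sat, Sun
Sep: 30 days, starts Mon → 5 of Mon, Tue
Oct: 31 days, starts Wed → 5 of Wed, Thu, Fri ✓
Nov: 30 days, starts Sat → 5 of Sat, Sun
Dec: 31 days, starts Mon → 5 of Mon, Tue, Wed ✓
Months with five Wednesdays: Jan, Apr, Jul, Oct, Dec.

5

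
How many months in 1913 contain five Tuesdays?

A month has five Tuesdays exactly when Tuesday falls within its first (length − 28) days.
Jan: 31 days, starts Wed → 5 of Wed, Thu, Fri
Feb: 28 days, starts Sat → 5 of (none)
Mar: 31 days, starts Sat → 5 of Sat, Sun, Mon
Apr: 30 days, starts Tue → 5 of Tue, Wed ✓
May: 31 days, starts Thu → 5 of Thu, Fri, Sat
Jun: 30 days, starts Sun → 5 of Sun, Mon
Jul: 31 days, starts Tue → 5 of Tue, Wed, Thu ✓
Aug: 31 days, starts Fri → 5 of Fri, Sat, Sun
Sep: 30 days, starts Mon → 5 of Mon, Tue ✓
Oct: 31 days, starts Wed → 5 of Wed, Thu, Fri
Nov: 30 days, starts Sat → 5 of Sat, Sun
Dec: 31 days, starts Mon → 5 of Mon, Tue, Wed ✓
Months with five Tuesdays: Apr, Jul, Sep, Dec.

4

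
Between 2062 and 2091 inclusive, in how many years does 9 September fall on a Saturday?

5

Day of week of September 9 in each year:
2062: Sat ✓, 2063: Sun, 2064: Tue, 2065: Wed, 2066: Thu, 2067: Fri, 2068: Sun, 2069: Mon, 2070: Tue, 2071: Wed, 2072: Fri, 2073: Sat ✓, 2074: Sun, 2075: Mon, 2076: Wed, 2077: Thu, 2078: Fri, 2079: Sat ✓, 2080: Mon, 2081: Tue, 2082: Wed, 2083: Thu, 2084: Sat ✓, 2085: Sun, 2086: Mon, 2087: Tue, 2088: Thu, 2089: Fri, 2090: Sat ✓, 2091: Sun
Saturdays: 2062, 2073, 2079, 2084, 2090.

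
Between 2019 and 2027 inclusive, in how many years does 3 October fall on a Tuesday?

Day of week of October 3 in each year:
2019: Thu, 2020: Sat, 2021: Sun, 2022: Mon, 2023: Tue ✓, 2024: Thu, 2025: Fri, 2026: Sat, 2027: Sun
Tuesdays: 2023.

1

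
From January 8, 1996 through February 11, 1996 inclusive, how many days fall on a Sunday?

5

January 8, 1996 is a Monday.
The range spans 35 days (inclusive of both endpoints).
35 = 7 × 5, so the span is exactly 5 full weeks.
Each full week contributes one Sunday: 5 so far.
Total: 5.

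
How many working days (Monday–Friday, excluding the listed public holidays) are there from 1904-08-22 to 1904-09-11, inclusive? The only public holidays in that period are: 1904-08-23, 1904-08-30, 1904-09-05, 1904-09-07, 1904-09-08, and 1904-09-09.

1904-08-22 is a Monday.
From 1904-08-22 to 1904-09-11 is 21 days inclusive.
21 = 7 × 3, so the span is exactly 3 full weeks.
Each full week contributes 5 weekdays (Mon–Fri): 3 × 5 = 15.
Holidays: 1904-08-23 (Tue); 1904-08-30 (Tue); 1904-09-05 (Mon); 1904-09-07 (Wed); 1904-09-08 (Thu); 1904-09-09 (Fri).
All 6 holidays fall on weekdays, so subtract 6.
Business days: 15 − 6 = 9.

9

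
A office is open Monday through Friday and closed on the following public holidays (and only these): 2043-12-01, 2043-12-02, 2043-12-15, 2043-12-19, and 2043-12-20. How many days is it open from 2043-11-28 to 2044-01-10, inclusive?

2043-11-28 is a Saturday.
The range spans 44 days (inclusive of both endpoints).
44 = 7 × 6 + 2, so there are 6 full weeks plus 2 extra days.
Each full week contributes 5 weekdays (Mon–Fri): 6 × 5 = 30.
The 2 extra days are Sat, Sun — none qualify.
Total: 30 + 0 = 30.
Holidays: 2043-12-01 (Tue); 2043-12-02 (Wed); 2043-12-15 (Tue); 2043-12-19 (Sat); 2043-12-20 (Sun).
3 of the 5 holidays fall on weekdays; the rest are weekends and were already excluded.
Business days: 30 − 3 = 27.

27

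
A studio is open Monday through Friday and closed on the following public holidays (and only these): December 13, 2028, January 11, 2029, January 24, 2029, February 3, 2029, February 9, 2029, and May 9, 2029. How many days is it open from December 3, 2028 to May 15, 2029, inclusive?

112 business days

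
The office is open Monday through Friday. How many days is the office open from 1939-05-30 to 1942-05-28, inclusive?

783

1939-05-30 is a Tuesday.
That's 1095 days from start to end, counting both.
1095 = 7 × 156 + 3, so there are 156 full weeks plus 3 extra days.
Each full week contributes 5 weekdays (Mon–Fri): 156 × 5 = 780.
The 3 extra days are Tuesday, Wednesday, Thursday — 3 of them qualify.
Total: 780 + 3 = 783.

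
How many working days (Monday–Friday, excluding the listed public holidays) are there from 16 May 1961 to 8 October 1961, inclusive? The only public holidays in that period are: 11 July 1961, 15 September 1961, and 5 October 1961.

101

16 May 1961 is a Tuesday.
The range spans 146 days (inclusive of both endpoints).
146 = 7 × 20 + 6, so there are 20 full weeks plus 6 extra days.
Each full week contributes 5 weekdays (Mon–Fri): 20 × 5 = 100.
The 6 extra days are Tue, Wed, Thu, Fri, Sat, Sun — 4 of them qualify.
Total: 100 + 4 = 104.
Holidays: 11 July 1961 (Tue); 15 September 1961 (Fri); 5 October 1961 (Thu).
All 3 holidays fall on weekdays, so subtract 3.
Business days: 104 − 3 = 101.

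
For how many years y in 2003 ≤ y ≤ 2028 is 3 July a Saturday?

4

Day of week of July 3 in each year:
2003: Thu, 2004: Sat ✓, 2005: Sun, 2006: Mon, 2007: Tue, 2008: Thu, 2009: Fri, 2010: Sat ✓, 2011: Sun, 2012: Tue, 2013: Wed, 2014: Thu, 2015: Fri, 2016: Sun, 2017: Mon, 2018: Tue, 2019: Wed, 2020: Fri, 2021: Sat ✓, 2022: Sun, 2023: Mon, 2024: Wed, 2025: Thu, 2026: Fri, 2027: Sat ✓, 2028: Mon
Saturdays: 2004, 2010, 2021, 2027.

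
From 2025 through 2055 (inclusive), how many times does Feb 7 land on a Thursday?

4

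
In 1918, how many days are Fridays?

1 January 1918 is a Tuesday.
From 1 January 1918 to 31 December 1918 is 365 days inclusive.
365 = 7 × 52 + 1, so there are 52 full weeks plus 1 extra day.
Each full week contributes one Friday: 52 so far.
The 1 extra day is Tuesday — none qualify.
Total: 52 + 0 = 52.

52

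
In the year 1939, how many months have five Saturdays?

4

A month has five Saturdays exactly when Saturday falls within its first (length − 28) days.
Jan: 31 days, starts Sun → 5 of Sun, Mon, Tue
Feb: 28 days, starts Wed → 5 of (none)
Mar: 31 days, starts Wed → 5 of Wed, Thu, Fri
Apr: 30 days, starts Sat → 5 of Sat, Sun ✓
May: 31 days, starts Mon → 5 of Mon, Tue, Wed
Jun: 30 days, starts Thu → 5 of Thu, Fri
Jul: 31 days, starts Sat → 5 of Sat, Sun, Mon ✓
Aug: 31 days, starts Tue → 5 of Tue, Wed, Thu
Sep: 30 days, starts Fri → 5 of Fri, Sat ✓
Oct: 31 days, starts Sun → 5 of Sun, Mon, Tue
Nov: 30 days, starts Wed → 5 of Wed, Thu
Dec: 31 days, starts Fri → 5 of Fri, Sat, Sun ✓
Months with five Saturdays: Apr, Jul, Sep, Dec.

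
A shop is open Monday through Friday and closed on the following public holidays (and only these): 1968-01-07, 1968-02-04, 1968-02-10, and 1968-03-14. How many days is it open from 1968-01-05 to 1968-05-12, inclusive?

1968-01-05 is a Friday.
The range spans 129 days (inclusive of both endpoints).
129 = 7 × 18 + 3, so there are 18 full weeks plus 3 extra days.
Each full week contributes 5 weekdays (Mon–Fri): 18 × 5 = 90.
The 3 extra days are Fri, Sat, Sun — 1 of them qualifies.
Total: 90 + 1 = 91.
Holidays: 1968-01-07 (Sun); 1968-02-04 (Sun); 1968-02-10 (Sat); 1968-03-14 (Thu).
1 of the 4 holidays fall on weekdays; the rest are weekends and were already excluded.
Business days: 91 − 1 = 90.

90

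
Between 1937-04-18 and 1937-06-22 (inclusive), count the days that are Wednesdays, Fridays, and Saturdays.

1937-04-18 is a Sunday.
From 1937-04-18 to 1937-06-22 is 66 days inclusive.
66 = 7 × 9 + 3, so there are 9 full weeks plus 3 extra days.
Each full week contributes 3 days from the set (Wed, Fri, Sat): 9 × 3 = 27.
The 3 extra days are Sunday, Monday, Tuesday — none qualify.
Total: 27 + 0 = 27.

27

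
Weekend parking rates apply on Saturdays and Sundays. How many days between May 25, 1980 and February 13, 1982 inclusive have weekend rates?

May 25, 1980 is a Sunday.
From May 25, 1980 to February 13, 1982 is 630 days inclusive.
630 = 7 × 90, so the span is exactly 90 full weeks.
Each full week contributes 2 weekend days (Sat, Sun): 90 × 2 = 180.
Total: 180.

180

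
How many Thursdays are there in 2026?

1 January 2026 is a Thursday.
The range spans 365 days (inclusive of both endpoints).
365 = 7 × 52 + 1, so there are 52 full weeks plus 1 extra day.
Each full week contributes one Thursday: 52 so far.
The 1 extra day is Thu — 1 of them qualifies.
Total: 52 + 1 = 53.

53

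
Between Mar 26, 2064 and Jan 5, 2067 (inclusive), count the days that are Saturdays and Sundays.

Mar 26, 2064 is a Wednesday.
That's 1016 days from start to end, counting both.
1016 = 7 × 145 + 1, so there are 145 full weeks plus 1 extra day.
Each full week contributes 2 days from the set (Sat, Sun): 145 × 2 = 290.
The 1 extra day is Wednesday — none qualify.
Total: 290 + 0 = 290.

290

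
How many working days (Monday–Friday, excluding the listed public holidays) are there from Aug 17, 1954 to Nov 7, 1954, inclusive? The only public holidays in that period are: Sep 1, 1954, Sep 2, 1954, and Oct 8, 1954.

56

Aug 17, 1954 is a Tuesday.
From Aug 17, 1954 to Nov 7, 1954 is 83 days inclusive.
83 = 7 × 11 + 6, so there are 11 full weeks plus 6 extra days.
Each full week contributes 5 weekdays (Mon–Fri): 11 × 5 = 55.
The 6 extra days are Tuesday, Wednesday, Thursday, Friday, Saturday, Sunday — 4 of them qualify.
Total: 55 + 4 = 59.
Holidays: Sep 1, 1954 (Wed); Sep 2, 1954 (Thu); Oct 8, 1954 (Fri).
All 3 holidays fall on weekdays, so subtract 3.
Business days: 59 − 3 = 56.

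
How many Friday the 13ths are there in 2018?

The 13th falls on a Friday when the month's 13th has weekday Fri.
Jan 13 is Sat; Feb 13 is Tue; Mar 13 is Tue; Apr 13 is Fri ✓; May 13 is Sun; Jun 13 is Wed; Jul 13 is Fri ✓; Aug 13 is Mon; Sep 13 is Thu; Oct 13 is Sat; Nov 13 is Tue; Dec 13 is Thu.
Friday the 13ths: Apr, Jul.

2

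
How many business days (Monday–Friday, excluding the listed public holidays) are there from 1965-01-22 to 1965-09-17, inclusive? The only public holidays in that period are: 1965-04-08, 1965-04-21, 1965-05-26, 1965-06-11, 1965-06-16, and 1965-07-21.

165

1965-01-22 is a Friday.
That's 239 days from start to end, counting both.
239 = 7 × 34 + 1, so there are 34 full weeks plus 1 extra day.
Each full week contributes 5 weekdays (Mon–Fri): 34 × 5 = 170.
The 1 extra day is Friday — 1 of them qualifies.
Total: 170 + 1 = 171.
Holidays: 1965-04-08 (Thu); 1965-04-21 (Wed); 1965-05-26 (Wed); 1965-06-11 (Fri); 1965-06-16 (Wed); 1965-07-21 (Wed).
All 6 holidays fall on weekdays, so subtract 6.
Business days: 171 − 6 = 165.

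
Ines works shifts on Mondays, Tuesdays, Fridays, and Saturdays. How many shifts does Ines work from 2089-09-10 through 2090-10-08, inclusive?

2089-09-10 is a Saturday.
That's 394 days from start to end, counting both.
394 = 7 × 56 + 2, so there are 56 full weeks plus 2 extra days.
Each full week contributes 4 days from the set (Mon, Tue, Fri, Sat): 56 × 4 = 224.
The 2 extra days are Saturday, Sunday — 1 of them qualifies.
Total: 224 + 1 = 225.

225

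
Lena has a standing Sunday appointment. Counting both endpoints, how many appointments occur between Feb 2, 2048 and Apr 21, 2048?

Feb 2, 2048 is a Sunday.
That's 80 days from start to end, counting both.
80 = 7 × 11 + 3, so there are 11 full weeks plus 3 extra days.
Each full week contributes one Sunday: 11 so far.
The 3 extra days are Sun, Mon, Tue — 1 of them qualifies.
Total: 11 + 1 = 12.

12 Sundays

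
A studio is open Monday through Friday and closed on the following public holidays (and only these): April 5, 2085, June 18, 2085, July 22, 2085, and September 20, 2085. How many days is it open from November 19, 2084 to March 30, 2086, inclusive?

November 19, 2084 is a Sunday.
The range spans 497 days (inclusive of both endpoints).
497 = 7 × 71, so the span is exactly 71 full weeks.
Each full week contributes 5 weekdays (Mon–Fri): 71 × 5 = 355.
Total: 355.
Holidays: April 5, 2085 (Thu); June 18, 2085 (Mon); July 22, 2085 (Sun); September 20, 2085 (Thu).
3 of the 4 holidays fall on weekdays; the rest are weekends and were already excluded.
Business days: 355 − 3 = 352.

352 business days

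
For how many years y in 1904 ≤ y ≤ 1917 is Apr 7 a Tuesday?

Day of week of April 7 in each year:
1904: Thu, 1905: Fri, 1906: Sat, 1907: Sun, 1908: Tue ✓, 1909: Wed, 1910: Thu, 1911: Fri, 1912: Sun, 1913: Mon, 1914: Tue ✓, 1915: Wed, 1916: Fri, 1917: Sat
Tuesdays: 1908, 1914.

2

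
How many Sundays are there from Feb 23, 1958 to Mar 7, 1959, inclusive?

Feb 23, 1958 is a Sunday.
The range spans 378 days (inclusive of both endpoints).
378 = 7 × 54, so the span is exactly 54 full weeks.
Each full week contributes one Sunday: 54 so far.
Total: 54.

54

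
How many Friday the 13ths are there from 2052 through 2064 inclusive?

Friday-the-13ths by year:
2052: Sep, Dec
2053: Jun
2054: Feb, Mar, Nov
2055: Aug
2056: Oct
2057: Apr, Jul
2058: Sep, Dec
2059: Jun
2060: Feb, Aug
2061: May
2062: Jan, Oct
2063: Apr, Jul
2064: Jun

21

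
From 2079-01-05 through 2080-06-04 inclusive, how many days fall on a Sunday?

74

2079-01-05 is a Thursday.
From 2079-01-05 to 2080-06-04 is 517 days inclusive.
517 = 7 × 73 + 6, so there are 73 full weeks plus 6 extra days.
Each full week contributes one Sunday: 73 so far.
The 6 extra days are Thursday, Friday, Saturday, Sunday, Monday, Tuesday — 1 of them qualifies.
Total: 73 + 1 = 74.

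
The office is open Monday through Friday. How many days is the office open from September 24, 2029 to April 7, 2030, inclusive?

September 24, 2029 is a Monday.
The range spans 196 days (inclusive of both endpoints).
196 = 7 × 28, so the span is exactly 28 full weeks.
Each full week contributes 5 weekdays (Mon–Fri): 28 × 5 = 140.
Total: 140.

140 weekdays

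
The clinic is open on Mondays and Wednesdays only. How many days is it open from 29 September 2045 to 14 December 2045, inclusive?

29 September 2045 is a Friday.
From 29 September 2045 to 14 December 2045 is 77 days inclusive.
77 = 7 × 11, so the span is exactly 11 full weeks.
Each full week contributes 2 days from the set (Mon, Wed): 11 × 2 = 22.
Total: 22.

22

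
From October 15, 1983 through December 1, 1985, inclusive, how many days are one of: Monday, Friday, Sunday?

October 15, 1983 is a Saturday.
From October 15, 1983 to December 1, 1985 is 779 days inclusive.
779 = 7 × 111 + 2, so there are 111 full weeks plus 2 extra days.
Each full week contributes 3 days from the set (Mon, Fri, Sun): 111 × 3 = 333.
The 2 extra days are Sat, Sun — 1 of them qualifies.
Total: 333 + 1 = 334.

334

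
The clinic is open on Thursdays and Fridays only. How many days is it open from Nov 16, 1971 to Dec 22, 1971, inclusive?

Nov 16, 1971 is a Tuesday.
From Nov 16, 1971 to Dec 22, 1971 is 37 days inclusive.
37 = 7 × 5 + 2, so there are 5 full weeks plus 2 extra days.
Each full week contributes 2 days from the set (Thu, Fri): 5 × 2 = 10.
The 2 extra days are Tuesday, Wednesday — none qualify.
Total: 10 + 0 = 10.

10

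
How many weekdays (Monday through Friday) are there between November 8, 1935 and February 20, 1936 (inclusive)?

75

November 8, 1935 is a Friday.
That's 105 days from start to end, counting both.
105 = 7 × 15, so the span is exactly 15 full weeks.
Each full week contributes 5 weekdays (Mon–Fri): 15 × 5 = 75.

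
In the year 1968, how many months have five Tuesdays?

5

A month has five Tuesdays exactly when Tuesday falls within its first (length − 28) days.
Jan: 31 days, starts Mon → 5 of Mon, Tue, Wed ✓
Feb: 29 days, starts Thu → 5 of Thu
Mar: 31 days, starts Fri → 5 of Fri, Sat, Sun
Apr: 30 days, starts Mon → 5 of Mon, Tue ✓
May: 31 days, starts Wed → 5 of Wed, Thu, Fri
Jun: 30 days, starts Sat → 5 of Sat, Sun
Jul: 31 days, starts Mon → 5 of Mon, Tue, Wed ✓
Aug: 31 days, starts Thu → 5 of Thu, Fri, Sat
Sep: 30 days, starts Sun → 5 of Sun, Mon
Oct: 31 days, starts Tue → 5 of Tue, Wed, Thu ✓
Nov: 30 days, starts Fri → 5 of Fri, Sat
Dec: 31 days, starts Sun → 5 of Sun, Mon, Tue ✓
Months with five Tuesdays: Jan, Apr, Jul, Oct, Dec.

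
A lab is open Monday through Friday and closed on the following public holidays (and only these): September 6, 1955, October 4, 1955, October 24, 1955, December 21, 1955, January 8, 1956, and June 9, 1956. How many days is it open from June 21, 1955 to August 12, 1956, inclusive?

295

June 21, 1955 is a Tuesday.
From June 21, 1955 to August 12, 1956 is 419 days inclusive.
419 = 7 × 59 + 6, so there are 59 full weeks plus 6 extra days.
Each full week contributes 5 weekdays (Mon–Fri): 59 × 5 = 295.
The 6 extra days are Tue, Wed, Thu, Fri, Sat, Sun — 4 of them qualify.
Total: 295 + 4 = 299.
Holidays: September 6, 1955 (Tue); October 4, 1955 (Tue); October 24, 1955 (Mon); December 21, 1955 (Wed); January 8, 1956 (Sun); June 9, 1956 (Sat).
4 of the 6 holidays fall on weekdays; the rest are weekends and were already excluded.
Business days: 299 − 4 = 295.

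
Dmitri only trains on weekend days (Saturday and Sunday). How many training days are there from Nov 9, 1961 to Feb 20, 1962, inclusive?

30

Nov 9, 1961 is a Thursday.
From Nov 9, 1961 to Feb 20, 1962 is 104 days inclusive.
104 = 7 × 14 + 6, so there are 14 full weeks plus 6 extra days.
Each full week contributes 2 weekend days (Sat, Sun): 14 × 2 = 28.
The 6 extra days are Thursday, Friday, Saturday, Sunday, Monday, Tuesday — 2 of them qualify.
Total: 28 + 2 = 30.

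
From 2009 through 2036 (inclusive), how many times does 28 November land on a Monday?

Day of week of November 28 in each year:
2009: Sat, 2010: Sun, 2011: Mon ✓, 2012: Wed, 2013: Thu, 2014: Fri, 2015: Sat, 2016: Mon ✓, 2017: Tue, 2018: Wed, 2019: Thu, 2020: Sat, 2021: Sun, 2022: Mon ✓, 2023: Tue, 2024: Thu, 2025: Fri, 2026: Sat, 2027: Sun, 2028: Tue, 2029: Wed, 2030: Thu, 2031: Fri, 2032: Sun, 2033: Mon ✓, 2034: Tue, 2035: Wed, 2036: Fri
Mondays: 2011, 2016, 2022, 2033.

4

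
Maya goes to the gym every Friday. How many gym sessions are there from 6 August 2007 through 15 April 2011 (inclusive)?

193

6 August 2007 is a Monday.
That's 1349 days from start to end, counting both.
1349 = 7 × 192 + 5, so there are 192 full weeks plus 5 extra days.
Each full week contributes one Friday: 192 so far.
The 5 extra days are Mon, Tue, Wed, Thu, Fri — 1 of them qualifies.
Total: 192 + 1 = 193.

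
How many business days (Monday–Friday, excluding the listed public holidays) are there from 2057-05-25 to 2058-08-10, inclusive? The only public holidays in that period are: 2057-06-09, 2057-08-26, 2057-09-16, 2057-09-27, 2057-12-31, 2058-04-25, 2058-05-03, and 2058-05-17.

2057-05-25 is a Friday.
The range spans 443 days (inclusive of both endpoints).
443 = 7 × 63 + 2, so there are 63 full weeks plus 2 extra days.
Each full week contributes 5 weekdays (Mon–Fri): 63 × 5 = 315.
The 2 extra days are Friday, Saturday — 1 of them qualifies.
Total: 315 + 1 = 316.
Holidays: 2057-06-09 (Sat); 2057-08-26 (Sun); 2057-09-16 (Sun); 2057-09-27 (Thu); 2057-12-31 (Mon); 2058-04-25 (Thu); 2058-05-03 (Fri); 2058-05-17 (Fri).
5 of the 8 holidays fall on weekdays; the rest are weekends and were already excluded.
Business days: 316 − 5 = 311.

311 business days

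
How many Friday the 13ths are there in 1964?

The 13th falls on a Friday when the month's 13th has weekday Fri.
Jan 13 is Mon; Feb 13 is Thu; Mar 13 is Fri ✓; Apr 13 is Mon; May 13 is Wed; Jun 13 is Sat; Jul 13 is Mon; Aug 13 is Thu; Sep 13 is Sun; Oct 13 is Tue; Nov 13 is Fri ✓; Dec 13 is Sun.
Friday the 13ths: Mar, Nov.

2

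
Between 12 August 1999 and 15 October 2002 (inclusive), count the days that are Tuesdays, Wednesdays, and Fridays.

12 August 1999 is a Thursday.
From 12 August 1999 to 15 October 2002 is 1161 days inclusive.
1161 = 7 × 165 + 6, so there are 165 full weeks plus 6 extra days.
Each full week contributes 3 days from the set (Tue, Wed, Fri): 165 × 3 = 495.
The 6 extra days are Thursday, Friday, Saturday, Sunday, Monday, Tuesday — 2 of them qualify.
Total: 495 + 2 = 497.

497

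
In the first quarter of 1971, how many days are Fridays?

Jan 1, 1971 is a Friday.
That's 90 days from start to end, counting both.
90 = 7 × 12 + 6, so there are 12 full weeks plus 6 extra days.
Each full week contributes one Friday: 12 so far.
The 6 extra days are Friday, Saturday, Sunday, Monday, Tuesday, Wednesday — 1 of them qualifies.
Total: 12 + 1 = 13.

13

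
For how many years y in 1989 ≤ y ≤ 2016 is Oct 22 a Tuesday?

Day of week of October 22 in each year:
1989: Sun, 1990: Mon, 1991: Tue ✓, 1992: Thu, 1993: Fri, 1994: Sat, 1995: Sun, 1996: Tue ✓, 1997: Wed, 1998: Thu, 1999: Fri, 2000: Sun, 2001: Mon, 2002: Tue ✓, 2003: Wed, 2004: Fri, 2005: Sat, 2006: Sun, 2007: Mon, 2008: Wed, 2009: Thu, 2010: Fri, 2011: Sat, 2012: Mon, 2013: Tue ✓, 2014: Wed, 2015: Thu, 2016: Sat
Tuesdays: 1991, 1996, 2002, 2013.

4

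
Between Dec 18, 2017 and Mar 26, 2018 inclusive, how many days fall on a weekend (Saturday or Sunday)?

28

Dec 18, 2017 is a Monday.
From Dec 18, 2017 to Mar 26, 2018 is 99 days inclusive.
99 = 7 × 14 + 1, so there are 14 full weeks plus 1 extra day.
Each full week contributes 2 weekend days (Sat, Sun): 14 × 2 = 28.
The 1 extra day is Monday — none qualify.
Total: 28 + 0 = 28.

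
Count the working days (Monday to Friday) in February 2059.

20 weekdays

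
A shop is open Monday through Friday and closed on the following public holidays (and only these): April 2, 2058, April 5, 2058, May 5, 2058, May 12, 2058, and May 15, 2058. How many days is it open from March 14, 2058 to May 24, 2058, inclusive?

49

March 14, 2058 is a Thursday.
From March 14, 2058 to May 24, 2058 is 72 days inclusive.
72 = 7 × 10 + 2, so there are 10 full weeks plus 2 extra days.
Each full week contributes 5 weekdays (Mon–Fri): 10 × 5 = 50.
The 2 extra days are Thursday, Friday — 2 of them qualify.
Total: 50 + 2 = 52.
Holidays: April 2, 2058 (Tue); April 5, 2058 (Fri); May 5, 2058 (Sun); May 12, 2058 (Sun); May 15, 2058 (Wed).
3 of the 5 holidays fall on weekdays; the rest are weekends and were already excluded.
Business days: 52 − 3 = 49.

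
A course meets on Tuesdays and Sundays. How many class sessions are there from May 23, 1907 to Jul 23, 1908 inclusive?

122

May 23, 1907 is a Thursday.
That's 428 days from start to end, counting both.
428 = 7 × 61 + 1, so there are 61 full weeks plus 1 extra day.
Each full week contributes 2 days from the set (Tue, Sun): 61 × 2 = 122.
The 1 extra day is Thursday — none qualify.
Total: 122 + 0 = 122.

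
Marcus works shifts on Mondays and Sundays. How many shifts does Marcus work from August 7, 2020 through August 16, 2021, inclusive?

108

August 7, 2020 is a Friday.
From August 7, 2020 to August 16, 2021 is 375 days inclusive.
375 = 7 × 53 + 4, so there are 53 full weeks plus 4 extra days.
Each full week contributes 2 days from the set (Mon, Sun): 53 × 2 = 106.
The 4 extra days are Fri, Sat, Sun, Mon — 2 of them qualify.
Total: 106 + 2 = 108.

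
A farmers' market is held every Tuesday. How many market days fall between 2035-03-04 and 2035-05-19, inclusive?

11 Tuesdays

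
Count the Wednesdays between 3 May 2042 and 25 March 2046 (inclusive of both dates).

203

3 May 2042 is a Saturday.
From 3 May 2042 to 25 March 2046 is 1423 days inclusive.
1423 = 7 × 203 + 2, so there are 203 full weeks plus 2 extra days.
Each full week contributes one Wednesday: 203 so far.
The 2 extra days are Sat, Sun — none qualify.
Total: 203 + 0 = 203.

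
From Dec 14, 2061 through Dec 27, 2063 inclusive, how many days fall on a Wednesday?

107 Wednesdays

Dec 14, 2061 is a Wednesday.
The range spans 744 days (inclusive of both endpoints).
744 = 7 × 106 + 2, so there are 106 full weeks plus 2 extra days.
Each full week contributes one Wednesday: 106 so far.
The 2 extra days are Wednesday, Thursday — 1 of them qualifies.
Total: 106 + 1 = 107.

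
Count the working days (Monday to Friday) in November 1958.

1 November 1958 is a Saturday.
The range spans 30 days (inclusive of both endpoints).
30 = 7 × 4 + 2, so there are 4 full weeks plus 2 extra days.
Each full week contributes 5 weekdays (Mon–Fri): 4 × 5 = 20.
The 2 extra days are Saturday, Sunday — none qualify.
Total: 20 + 0 = 20.

20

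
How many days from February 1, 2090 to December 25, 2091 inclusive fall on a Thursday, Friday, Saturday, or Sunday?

396

February 1, 2090 is a Wednesday.
From February 1, 2090 to December 25, 2091 is 693 days inclusive.
693 = 7 × 99, so the span is exactly 99 full weeks.
Each full week contributes 4 days from the set (Thu, Fri, Sat, Sun): 99 × 4 = 396.
Total: 396.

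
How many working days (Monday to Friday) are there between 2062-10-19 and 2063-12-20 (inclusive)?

306

2062-10-19 is a Thursday.
From 2062-10-19 to 2063-12-20 is 428 days inclusive.
428 = 7 × 61 + 1, so there are 61 full weeks plus 1 extra day.
Each full week contributes 5 weekdays (Mon–Fri): 61 × 5 = 305.
The 1 extra day is Thursday — 1 of them qualifies.
Total: 305 + 1 = 306.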